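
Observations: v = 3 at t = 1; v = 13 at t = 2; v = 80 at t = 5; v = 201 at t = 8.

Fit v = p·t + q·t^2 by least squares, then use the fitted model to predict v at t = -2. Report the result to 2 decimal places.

v̂ = 11.36

The normal system XᵀX·[p, q]ᵀ = Xᵀv is [[94, 646]; [646, 4738]]·[p, q]ᵀ = [2037, 14919]ᵀ.
Eliminating q: 4738·(row 1) − 646·(row 2) gives 28056·p = 4738·2037 − 646·14919 = 13632, so p = 568/1169.
Then q = (14919 − 646·(568/1169))/4738 = 7207/2338.
At t = -2: v̂ = (568/1169)·(-2) + (7207/2338)·(4) = 13278/1169.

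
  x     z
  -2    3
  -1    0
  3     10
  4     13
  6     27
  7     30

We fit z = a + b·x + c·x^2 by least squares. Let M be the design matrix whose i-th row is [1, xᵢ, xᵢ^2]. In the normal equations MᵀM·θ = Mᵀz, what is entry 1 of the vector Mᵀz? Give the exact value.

83

Entry 1 ↔ basis 1, so (Mᵀz)_{1} = Σᵢ zᵢ = (1)·(3) + (1)·(0) + (1)·(10) + (1)·(13) + (1)·(27) + (1)·(30) = 83.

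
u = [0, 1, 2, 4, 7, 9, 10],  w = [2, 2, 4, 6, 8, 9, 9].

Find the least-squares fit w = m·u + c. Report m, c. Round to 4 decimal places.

m = 0.7590, c = 2.1362

Setting ∂/∂m … = 0 gives: 251·m + 33·c = 261;  33·m + 7·c = 40.
det = 251·7 − 33² = 668.
m = (261·7 − 33·40)/668 = 507/668; c = (251·40 − 33·261)/668 = 1427/668.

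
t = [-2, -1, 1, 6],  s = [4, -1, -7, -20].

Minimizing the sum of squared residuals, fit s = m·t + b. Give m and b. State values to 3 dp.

MᵀM·[m, b]ᵀ = Mᵀs reads: 42·m + 4·b = -134;  4·m + 4·b = -24.
(Σt·t = 42, Σt = 4, Σ1 = 4, Σt·s = -134, Σs = -24.)
Δ = 42·4 − 4² = 152.
m = ((-134)·4 − 4·(-24))/152 = -55/19; b = (42·(-24) − 4·(-134))/152 = -59/19.

m = -2.895, b = -3.105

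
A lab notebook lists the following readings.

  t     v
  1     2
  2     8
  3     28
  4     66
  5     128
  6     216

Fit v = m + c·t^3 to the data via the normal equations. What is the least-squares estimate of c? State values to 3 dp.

AᵀA·[m, c]ᵀ = Aᵀv reads: 6·m + 441·c = 448;  441·m + 67171·c = 67702.
Eliminating c: 67171·(row 1) − 441·(row 2) gives 208545·m = 67171·448 − 441·67702 = 236026, so m = 236026/208545.
Then c = (67702 − 441·(236026/208545))/67171 = 69548/69515.

c = 1.000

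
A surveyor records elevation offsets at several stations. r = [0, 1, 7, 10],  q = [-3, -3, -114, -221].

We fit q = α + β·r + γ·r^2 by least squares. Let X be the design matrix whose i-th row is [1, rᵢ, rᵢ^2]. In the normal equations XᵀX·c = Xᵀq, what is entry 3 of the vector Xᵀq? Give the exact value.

-27689

Entry 3 ↔ basis r^2, so (Xᵀq)_{3} = Σᵢ (r^2)·qᵢ = (0)·(-3) + (1)·(-3) + (49)·(-114) + (100)·(-221) = -27689.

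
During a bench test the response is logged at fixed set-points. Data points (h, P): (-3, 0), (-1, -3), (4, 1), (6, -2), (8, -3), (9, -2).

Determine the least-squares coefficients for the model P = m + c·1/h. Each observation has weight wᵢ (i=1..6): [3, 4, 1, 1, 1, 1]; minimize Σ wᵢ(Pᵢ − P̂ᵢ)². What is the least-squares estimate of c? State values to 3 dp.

XᵀWX·[m, c]ᵀ = XᵀWP reads: 11·m + (-313/72)·c = -18;  (-313/72)·m + (23077/5184)·c = 815/72.
(Σwᵢ·1 = 11, Σwᵢ·1/h = -313/72, Σwᵢ·1/h·1/h = 23077/5184, Σwᵢ·P = -18, Σwᵢ·1/h·P = 815/72.)
Eliminating c: (23077/5184)·(row 1) − (-313/72)·(row 2) gives (77939/2592)·m = (23077/5184)·(-18) − (-313/72)·(815/72) = -160291/5184, so m = -160291/155878.
Then c = ((815/72) − (-313/72)·(-160291/155878))/(23077/5184) = 119916/77939.

c = 1.539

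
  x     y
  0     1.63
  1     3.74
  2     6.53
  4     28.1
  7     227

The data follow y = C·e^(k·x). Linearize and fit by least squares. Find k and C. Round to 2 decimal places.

Let Y = ln y. Fitting Y = k·x + ln C by least squares:
AᵀA = [[70.0000, 14.0000]; [14.0000, 5]], rhs = [56.3896, 12.4448]ᵀ  (here Σx = 14.0000, Σ(x)² = 70.0000, Σln y = 12.4448, Σx·ln y = 56.3896).
Δ = 70.0000·5 − (14.0000)² = 154.0000; k = (56.3896·5 − 14.0000·12.4448)/154.0000 = 0.69949, ln C = (70.0000·12.4448 − 14.0000·56.3896)/154.0000 = 0.53039, so C = exp(0.53039) = 1.69960.

k = 0.70, C = 1.70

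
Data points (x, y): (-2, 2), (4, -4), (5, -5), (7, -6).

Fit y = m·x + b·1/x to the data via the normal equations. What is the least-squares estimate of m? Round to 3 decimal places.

m = -0.893

Sums needed: Σx·x = 94, Σx·1/x = 4, Σ1/x·1/x = 7309/19600.
And Σx·y = -87, Σ1/x·y = -27/7.
Eliminating b: (7309/19600)·(row 1) − 4·(row 2) gives (186723/9800)·m = (7309/19600)·(-87) − 4·(-27/7) = -333483/19600, so m = -111161/124482.
Then b = ((-27/7) − 4·(-111161/124482))/(7309/19600) = -47600/62241.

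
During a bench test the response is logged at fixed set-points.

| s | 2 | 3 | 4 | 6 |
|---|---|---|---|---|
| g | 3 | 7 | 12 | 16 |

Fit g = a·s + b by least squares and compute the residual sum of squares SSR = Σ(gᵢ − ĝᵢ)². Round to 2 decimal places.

The normal system XᵀX·[a, b]ᵀ = Xᵀg is [[65, 15]; [15, 4]]·[a, b]ᵀ = [171, 38]ᵀ.
Eliminating b: 4·(row 1) − 15·(row 2) gives 35·a = 4·171 − 15·38 = 114, so a = 114/35.
Then b = (38 − 15·(114/35))/4 = -19/7.
Residuals: -4/5, -2/35, 59/35, -29/35; SSR = 146/35.

SSR = 4.17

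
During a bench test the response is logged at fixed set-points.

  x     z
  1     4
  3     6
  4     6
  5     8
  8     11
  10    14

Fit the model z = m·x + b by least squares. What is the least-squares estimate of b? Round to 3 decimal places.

b = 2.435

The normal system AᵀA·[m, b]ᵀ = Aᵀz is [[215, 31]; [31, 6]]·[m, b]ᵀ = [314, 49]ᵀ.
Δ = 215·6 − 31² = 329.
m = (314·6 − 31·49)/329 = 365/329; b = (215·49 − 31·314)/329 = 801/329.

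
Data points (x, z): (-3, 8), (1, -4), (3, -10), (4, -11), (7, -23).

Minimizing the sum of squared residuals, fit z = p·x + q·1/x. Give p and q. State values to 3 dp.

From the data, Σx·x = 84, Σx·1/x = 5, Σ1/x·1/x = 9209/7056.
And Σx·z = -263, Σ1/x·z = -449/28.
Eliminating q: (9209/7056)·(row 1) − 5·(row 2) gives (7109/84)·p = (9209/7056)·(-263) − 5·(-449/28) = -1856227/7056, so p = -1856227/597156.
Then q = ((-449/28) − 5·(-1856227/597156))/(9209/7056) = -2688/7109.

p = -3.108, q = -0.378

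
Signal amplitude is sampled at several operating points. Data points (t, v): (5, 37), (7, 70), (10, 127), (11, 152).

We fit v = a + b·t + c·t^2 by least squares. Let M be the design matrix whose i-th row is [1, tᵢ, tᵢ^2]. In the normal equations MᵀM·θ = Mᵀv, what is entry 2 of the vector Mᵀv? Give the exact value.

3617

Entry 2 ↔ basis t, so (Mᵀv)_{2} = Σᵢ (t)·vᵢ = (5)·(37) + (7)·(70) + (10)·(127) + (11)·(152) = 3617.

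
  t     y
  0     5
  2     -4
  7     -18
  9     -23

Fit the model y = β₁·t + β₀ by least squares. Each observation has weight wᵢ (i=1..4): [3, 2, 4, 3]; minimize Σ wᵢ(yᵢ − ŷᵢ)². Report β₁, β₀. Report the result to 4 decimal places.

From the data, Σwᵢ·t·t = 447, Σwᵢ·t = 59, Σwᵢ·1 = 12.
Right-hand side: Σwᵢ·t·y = -1141, Σwᵢ·y = -134.
Normal equations: [[447, 59]; [59, 12]]·[β₁, β₀]ᵀ = [-1141, -134]ᵀ.
det = 447·12 − 59² = 1883.
β₁ = ((-1141)·12 − 59·(-134))/1883 = -5786/1883; β₀ = (447·(-134) − 59·(-1141))/1883 = 7421/1883.

β₁ = -3.0728, β₀ = 3.9411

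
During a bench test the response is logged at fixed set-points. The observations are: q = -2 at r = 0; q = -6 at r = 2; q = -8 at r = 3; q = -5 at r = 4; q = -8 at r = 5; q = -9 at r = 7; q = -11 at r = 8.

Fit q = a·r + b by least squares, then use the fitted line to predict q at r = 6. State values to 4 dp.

From the data, Σr·r = 167, Σr = 29, Σ1 = 7.
Right-hand side: Σr·q = -247, Σq = -49.
So XᵀX·[a, b]ᵀ = Xᵀq: [[167, 29]; [29, 7]]·[a, b]ᵀ = [-247, -49]ᵀ.
det = 167·7 − 29² = 328.
a = ((-247)·7 − 29·(-49))/328 = -77/82; b = (167·(-49) − 29·(-247))/328 = -255/82.
At r = 6: q̂ = (-77/82)·(6) + (-255/82)·(1) = -717/82.

q̂ = -8.7439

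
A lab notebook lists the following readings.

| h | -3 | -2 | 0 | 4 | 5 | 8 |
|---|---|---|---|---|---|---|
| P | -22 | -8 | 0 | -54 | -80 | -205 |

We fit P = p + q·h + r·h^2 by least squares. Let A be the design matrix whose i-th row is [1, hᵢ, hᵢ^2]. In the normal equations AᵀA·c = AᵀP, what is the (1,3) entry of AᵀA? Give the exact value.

118

Row 1 ↔ basis 1, column 3 ↔ basis h^2, so (AᵀA)_{1,3} = Σᵢ h^2 = (1)·(9) + (1)·(4) + (1)·(0) + (1)·(16) + (1)·(25) + (1)·(64) = 118.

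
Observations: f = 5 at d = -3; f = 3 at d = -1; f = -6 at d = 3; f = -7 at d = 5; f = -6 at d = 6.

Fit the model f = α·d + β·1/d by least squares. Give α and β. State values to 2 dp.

α = -1.19, β = -2.43

With design matrix M, MᵀM = [[80, 5]; [5, 129/100]] and Mᵀf = [-107, -136/15]ᵀ.
Eliminating β: (129/100)·(row 1) − 5·(row 2) gives (391/5)·α = (129/100)·(-107) − 5·(-136/15) = -27809/300, so α = -27809/23460.
Then β = ((-136/15) − 5·(-27809/23460))/(129/100) = -2855/1173.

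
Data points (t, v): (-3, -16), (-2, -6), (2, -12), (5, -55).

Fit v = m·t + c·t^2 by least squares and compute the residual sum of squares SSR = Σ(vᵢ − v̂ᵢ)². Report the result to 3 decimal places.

The normal system XᵀX·[m, c]ᵀ = Xᵀv is [[42, 98]; [98, 738]]·[m, c]ᵀ = [-239, -1591]ᵀ.
Determinant 42·738 − 98² = 21392.
m = ((-239)·738 − 98·(-1591))/21392 = -1279/1337; c = (42·(-1591) − 98·(-239))/21392 = -775/382.
Residuals: -1633/2674, 270/1337, -2636/1337, 1345/2674; SSR = 12177/2674.

SSR = 4.554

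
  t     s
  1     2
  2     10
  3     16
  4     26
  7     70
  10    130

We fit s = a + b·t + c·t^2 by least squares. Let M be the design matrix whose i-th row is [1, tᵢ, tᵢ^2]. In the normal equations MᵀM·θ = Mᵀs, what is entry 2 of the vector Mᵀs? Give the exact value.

Entry 2 ↔ basis t, so (Mᵀs)_{2} = Σᵢ (t)·sᵢ = (1)·(2) + (2)·(10) + (3)·(16) + (4)·(26) + (7)·(70) + (10)·(130) = 1964.

1964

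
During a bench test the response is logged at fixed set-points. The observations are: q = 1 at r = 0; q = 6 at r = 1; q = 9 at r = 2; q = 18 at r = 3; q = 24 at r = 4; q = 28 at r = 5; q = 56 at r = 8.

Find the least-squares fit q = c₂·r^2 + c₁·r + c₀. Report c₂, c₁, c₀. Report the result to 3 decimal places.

MᵀM·[c₂, c₁, c₀]ᵀ = Mᵀq reads: 5075·c₂ + 737·c₁ + 119·c₀ = 4872;  737·c₂ + 119·c₁ + 23·c₀ = 762;  119·c₂ + 23·c₁ + 7·c₀ = 142.
(Σr^2·r^2 = 5075, Σr^2·r = 737, Σr^2 = 119, Σr·r = 119, Σr = 23, Σ1 = 7, Σr^2·q = 4872, Σr·q = 762, Σq = 142.)
Solving the 3×3 system (Gaussian elimination) gives c₂ = 2642/7483, c₁ = 4265/1069, c₀ = 8789/7483.

c₂ = 0.353, c₁ = 3.990, c₀ = 1.175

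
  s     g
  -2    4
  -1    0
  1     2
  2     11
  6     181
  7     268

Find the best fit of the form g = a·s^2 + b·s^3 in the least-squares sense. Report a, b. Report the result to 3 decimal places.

a = 2.039, b = 0.492

The normal equations are: 3731·a + 24583·b = 19710;  24583·a + 164435·b = 131078.
Determinant 3731·164435 − 24583² = 9183096.
a = (19710·164435 − 24583·131078)/9183096 = 2340422/1147887; b = (3731·131078 − 24583·19710)/9183096 = 43472/88299.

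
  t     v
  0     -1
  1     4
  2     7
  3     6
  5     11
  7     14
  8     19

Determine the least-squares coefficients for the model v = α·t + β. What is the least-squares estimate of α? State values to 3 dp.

α = 2.131

The normal system MᵀM·[α, β]ᵀ = Mᵀv is [[152, 26]; [26, 7]]·[α, β]ᵀ = [341, 60]ᵀ.
det = 152·7 − 26² = 388.
α = (341·7 − 26·60)/388 = 827/388; β = (152·60 − 26·341)/388 = 127/194.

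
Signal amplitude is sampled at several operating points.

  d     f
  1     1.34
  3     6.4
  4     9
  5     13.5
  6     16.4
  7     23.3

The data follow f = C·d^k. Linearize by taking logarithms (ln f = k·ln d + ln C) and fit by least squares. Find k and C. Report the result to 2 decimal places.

k = 1.44, C = 1.31

Let Y = ln f. Fitting Y = k·ln d + ln C by least squares:
XᵀX = [[12.7160, 7.8320]; [7.8320, 6]], rhs = [20.4129, 12.8946]ᵀ  (here Σln d = 7.8320, Σ(ln d)² = 12.7160, Σln f = 12.8946, Σln d·ln f = 20.4129).
Δ = 12.7160·6 − (7.8320)² = 14.9557; k = (20.4129·6 − 7.8320·12.8946)/14.9557 = 1.43668, ln C = (12.7160·12.8946 − 7.8320·20.4129)/14.9557 = 0.27376, so C = exp(0.27376) = 1.31490.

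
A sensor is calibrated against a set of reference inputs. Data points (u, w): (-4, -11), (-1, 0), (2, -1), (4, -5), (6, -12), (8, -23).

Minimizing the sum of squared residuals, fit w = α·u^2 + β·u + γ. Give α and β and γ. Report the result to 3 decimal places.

XᵀX·[α, β, γ]ᵀ = Xᵀw reads: 5921·α + 735·β + 137·γ = -2164;  735·α + 137·β + 15·γ = -234;  137·α + 15·β + 6·γ = -52.
(Σu^2·u^2 = 5921, Σu^2·u = 735, Σu^2 = 137, Σu·u = 137, Σu = 15, Σ1 = 6, Σu^2·w = -2164, Σu·w = -234, Σw = -52.)
Row-reducing yields α = -169075/371492, β = 278661/371492, γ = -1266/8443.

α = -0.455, β = 0.750, γ = -0.150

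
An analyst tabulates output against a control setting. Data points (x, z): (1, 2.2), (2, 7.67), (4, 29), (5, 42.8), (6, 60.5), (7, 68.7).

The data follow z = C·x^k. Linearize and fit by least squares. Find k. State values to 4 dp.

k = 1.8157

With ln zᵢ as the transformed response and ln xᵢ as the regressor:
Σln x = 7.4265, Σ(ln x)² = 11.9895, Σln z = 18.2820, Σln x·ln z = 27.7078.
Equations: 11.9895·k + 7.4265·ln C = 27.7078;  7.4265·k + 6·ln C = 18.2820.
Δ = 11.9895·6 − (7.4265)² = 16.7835; k = (27.7078·6 − 7.4265·18.2820)/16.7835 = 1.81575, ln C = (11.9895·18.2820 − 7.4265·27.7078)/16.7835 = 0.79954.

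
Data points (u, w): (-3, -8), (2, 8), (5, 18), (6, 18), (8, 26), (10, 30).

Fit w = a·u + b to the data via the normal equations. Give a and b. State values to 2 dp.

Sums needed: Σu·u = 238, Σu = 28, Σ1 = 6.
For Mᵀw: Σu·w = 746, Σw = 92.
MᵀM·[a, b]ᵀ = Mᵀw becomes [[238, 28]; [28, 6]]·[a, b]ᵀ = [746, 92]ᵀ.
det = 238·6 − 28² = 644.
a = (746·6 − 28·92)/644 = 475/161; b = (238·92 − 28·746)/644 = 36/23.

a = 2.95, b = 1.57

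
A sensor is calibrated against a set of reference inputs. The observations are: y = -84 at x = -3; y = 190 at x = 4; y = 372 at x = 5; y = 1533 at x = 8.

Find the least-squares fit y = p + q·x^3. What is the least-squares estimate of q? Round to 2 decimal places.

q = 3.00

Sums needed: Σ1 = 4, Σx^3 = 674, Σx^3·x^3 = 282594.
And Σy = 2011, Σx^3·y = 845824.
AᵀA·[p, q]ᵀ = Aᵀy becomes [[4, 674]; [674, 282594]]·[p, q]ᵀ = [2011, 845824]ᵀ.
det = 4·282594 − 674² = 676100.
p = (2011·282594 − 674·845824)/676100 = -894421/338050; q = (4·845824 − 674·2011)/676100 = 1013941/338050.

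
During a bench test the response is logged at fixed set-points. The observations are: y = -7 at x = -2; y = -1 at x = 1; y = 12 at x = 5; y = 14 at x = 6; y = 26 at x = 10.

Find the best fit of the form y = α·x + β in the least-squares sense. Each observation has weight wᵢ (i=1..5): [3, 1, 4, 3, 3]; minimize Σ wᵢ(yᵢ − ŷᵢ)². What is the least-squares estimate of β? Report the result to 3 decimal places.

β = -2.001

The normal equations are: 521·α + 63·β = 1313;  63·α + 14·β = 146.
(Σwᵢ·x·x = 521, Σwᵢ·x = 63, Σwᵢ·1 = 14, Σwᵢ·x·y = 1313, Σwᵢ·y = 146.)
Determinant 521·14 − 63² = 3325.
α = (1313·14 − 63·146)/3325 = 1312/475; β = (521·146 − 63·1313)/3325 = -6653/3325.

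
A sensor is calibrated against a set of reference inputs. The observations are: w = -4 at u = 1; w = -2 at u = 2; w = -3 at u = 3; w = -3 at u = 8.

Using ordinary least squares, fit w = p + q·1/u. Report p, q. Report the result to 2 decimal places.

p = -2.41, q = -1.20

Sums needed: Σ1 = 4, Σ1/u = 47/24, Σ1/u·1/u = 793/576.
For Mᵀw: Σw = -12, Σ1/u·w = -51/8.
MᵀM·[p, q]ᵀ = Mᵀw becomes [[4, 47/24]; [47/24, 793/576]]·[p, q]ᵀ = [-12, -51/8]ᵀ.
Eliminating q: (793/576)·(row 1) − (47/24)·(row 2) gives (107/64)·p = (793/576)·(-12) − (47/24)·(-51/8) = -775/192, so p = -775/321.
Then q = ((-51/8) − (47/24)·(-775/321))/(793/576) = -128/107.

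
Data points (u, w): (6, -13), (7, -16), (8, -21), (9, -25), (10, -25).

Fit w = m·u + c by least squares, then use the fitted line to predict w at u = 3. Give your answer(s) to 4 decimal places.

Setting ∂/∂m … = 0 gives: 330·m + 40·c = -833;  40·m + 5·c = -100.
Eliminating c: 5·(row 1) − 40·(row 2) gives 50·m = 5·(-833) − 40·(-100) = -165, so m = -33/10.
Then c = ((-100) − 40·(-33/10))/5 = 32/5.
At u = 3: ŵ = (-33/10)·(3) + (32/5)·(1) = -7/2.

ŵ = -3.5000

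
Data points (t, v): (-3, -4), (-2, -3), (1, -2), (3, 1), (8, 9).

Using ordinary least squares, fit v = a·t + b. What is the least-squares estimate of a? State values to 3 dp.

a = 1.161

Sums needed: Σt·t = 87, Σt = 7, Σ1 = 5.
Right-hand side: Σt·v = 91, Σv = 1.
So XᵀX·[a, b]ᵀ = Xᵀv: [[87, 7]; [7, 5]]·[a, b]ᵀ = [91, 1]ᵀ.
det = 87·5 − 7² = 386.
a = (91·5 − 7·1)/386 = 224/193; b = (87·1 − 7·91)/386 = -275/193.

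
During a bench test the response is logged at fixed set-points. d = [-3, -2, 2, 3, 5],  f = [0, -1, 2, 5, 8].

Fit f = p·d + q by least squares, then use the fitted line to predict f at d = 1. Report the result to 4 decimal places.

f̂ = 2.8000

Normal-equation sums: Σd·d = 51, Σd = 5, Σ1 = 5.
Right-hand side: Σd·f = 61, Σf = 14.
det = 51·5 − 5² = 230.
p = (61·5 − 5·14)/230 = 47/46; q = (51·14 − 5·61)/230 = 409/230.
At d = 1: f̂ = (47/46)·(1) + (409/230)·(1) = 14/5.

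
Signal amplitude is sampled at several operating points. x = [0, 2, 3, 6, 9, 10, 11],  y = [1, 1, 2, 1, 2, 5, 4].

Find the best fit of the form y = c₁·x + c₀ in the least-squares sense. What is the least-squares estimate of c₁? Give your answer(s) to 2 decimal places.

c₁ = 0.29

Compute the Gram sums: Σx·x = 351, Σx = 41, Σ1 = 7.
For Aᵀy: Σx·y = 126, Σy = 16.
Normal equations: [[351, 41]; [41, 7]]·[c₁, c₀]ᵀ = [126, 16]ᵀ.
det = 351·7 − 41² = 776.
c₁ = (126·7 − 41·16)/776 = 113/388; c₀ = (351·16 − 41·126)/776 = 225/388.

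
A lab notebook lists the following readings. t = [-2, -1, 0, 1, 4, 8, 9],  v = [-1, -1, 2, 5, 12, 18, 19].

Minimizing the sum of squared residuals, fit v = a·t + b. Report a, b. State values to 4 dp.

a = 1.9443, b = 2.4369

Compute the Gram sums: Σt·t = 167, Σt = 19, Σ1 = 7.
And Σt·v = 371, Σv = 54.
Δ = 167·7 − 19² = 808.
a = (371·7 − 19·54)/808 = 1571/808; b = (167·54 − 19·371)/808 = 1969/808.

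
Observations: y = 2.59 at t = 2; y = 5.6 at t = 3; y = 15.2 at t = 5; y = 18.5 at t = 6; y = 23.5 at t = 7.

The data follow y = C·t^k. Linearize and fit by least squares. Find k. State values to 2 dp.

Taking logs, ln y = k·ln t + ln C, so regress ln y on ln t.
Over the data: Σln t = 7.1389, Σ(ln t)² = 11.2747, Σln y = 11.4705, Σln t·ln y = 18.3032.
Normal system: [[11.2747, 7.1389]; [7.1389, 5]]·[k, ln C]ᵀ = [18.3032, 11.4705]ᵀ.
Solving (det = 5.4099): k = 1.78005, ln C = -0.24740.

k = 1.78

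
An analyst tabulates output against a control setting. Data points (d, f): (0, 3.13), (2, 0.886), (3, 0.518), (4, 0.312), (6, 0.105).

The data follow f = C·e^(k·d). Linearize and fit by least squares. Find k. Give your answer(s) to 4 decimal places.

Let Y = ln f. Fitting Y = k·d + ln C by least squares:
Sums: Σd = 15.0000, Σ(d)² = 65.0000, Σln f = -3.0563, Σd·ln f = -20.3972.
Normal system: [[65.0000, 15.0000]; [15.0000, 5]]·[k, ln C]ᵀ = [-20.3972, -3.0563]ᵀ.
Solving (det = 100.0000): k = -0.56141, ln C = 1.07296.

k = -0.5614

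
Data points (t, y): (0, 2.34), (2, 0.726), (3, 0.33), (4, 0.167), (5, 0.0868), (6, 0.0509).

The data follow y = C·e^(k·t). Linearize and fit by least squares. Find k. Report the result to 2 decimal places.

With ln yᵢ as the transformed response and tᵢ as the regressor:
AᵀA = [[90.0000, 20.0000]; [20.0000, 6]], rhs = [-41.2135, -7.7905]ᵀ  (here Σt = 20.0000, Σ(t)² = 90.0000, Σln y = -7.7905, Σt·ln y = -41.2135).
Solving (det = 140.0000): k = -0.65336, ln C = 0.87946.

k = -0.65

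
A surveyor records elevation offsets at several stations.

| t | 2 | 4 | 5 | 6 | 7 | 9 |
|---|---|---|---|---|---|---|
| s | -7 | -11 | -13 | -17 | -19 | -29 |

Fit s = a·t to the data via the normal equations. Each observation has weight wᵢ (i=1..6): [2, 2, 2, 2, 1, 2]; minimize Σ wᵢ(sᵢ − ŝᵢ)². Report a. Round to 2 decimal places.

a = -2.96

Setting ∂/∂a … = 0 gives: 373·a = -1105.
Hence a = -1105 / 373 ≈ -2.96247.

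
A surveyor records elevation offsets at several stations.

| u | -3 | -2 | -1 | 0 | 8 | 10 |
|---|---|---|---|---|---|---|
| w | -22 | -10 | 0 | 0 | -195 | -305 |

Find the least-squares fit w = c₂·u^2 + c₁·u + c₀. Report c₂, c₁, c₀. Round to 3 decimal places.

c₂ = -2.958, c₁ = -0.952, c₀ = 1.003

Sums needed: Σu^2·u^2 = 14194, Σu^2·u = 1476, Σu^2 = 178, Σu·u = 178, Σu = 12, Σ1 = 6.
Right-hand side: Σu^2·w = -43218, Σu·w = -4524, Σw = -532.
MᵀM·[c₂, c₁, c₀]ᵀ = Mᵀw becomes [[14194, 1476, 178]; [1476, 178, 12]; [178, 12, 6]]·[c₂, c₁, c₀]ᵀ = [-43218, -4524, -532]ᵀ.
Solving the 3×3 system (Gaussian elimination) gives c₂ = -37483/12670, c₁ = -1206/1267, c₀ = 12709/12670.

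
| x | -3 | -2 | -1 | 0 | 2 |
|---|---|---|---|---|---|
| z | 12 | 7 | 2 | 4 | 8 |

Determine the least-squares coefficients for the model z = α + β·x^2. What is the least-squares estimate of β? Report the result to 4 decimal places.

β = 1.0407

From the data, Σ1 = 5, Σx^2 = 18, Σx^2·x^2 = 114.
For Mᵀz: Σz = 33, Σx^2·z = 170.
So MᵀM·[α, β]ᵀ = Mᵀz: [[5, 18]; [18, 114]]·[α, β]ᵀ = [33, 170]ᵀ.
Eliminating β: 114·(row 1) − 18·(row 2) gives 246·α = 114·33 − 18·170 = 702, so α = 117/41.
Then β = (170 − 18·(117/41))/114 = 128/123.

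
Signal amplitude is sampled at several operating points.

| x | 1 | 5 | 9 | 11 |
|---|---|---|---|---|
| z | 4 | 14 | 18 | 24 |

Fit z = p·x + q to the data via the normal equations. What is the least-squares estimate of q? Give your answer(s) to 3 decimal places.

q = 2.881

With design matrix M, MᵀM = [[228, 26]; [26, 4]] and Mᵀz = [500, 60]ᵀ.
Eliminating q: 4·(row 1) − 26·(row 2) gives 236·p = 4·500 − 26·60 = 440, so p = 110/59.
Then q = (60 − 26·(110/59))/4 = 170/59.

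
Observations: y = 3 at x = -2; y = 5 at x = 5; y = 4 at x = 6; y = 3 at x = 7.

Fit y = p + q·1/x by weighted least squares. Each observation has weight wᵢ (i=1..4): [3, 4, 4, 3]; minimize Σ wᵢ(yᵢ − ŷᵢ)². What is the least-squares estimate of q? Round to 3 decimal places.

With design matrix M, MᵀWM = [[14, 83/210]; [83/210, 47731/44100]] and MᵀWy = [54, 145/42]ᵀ.
det = 14·(47731/44100) − (83/210)² = 132269/8820.
p = (54·(47731/44100) − (83/210)·(145/42))/(132269/8820) = 2517299/661345; q = (14·(145/42) − (83/210)·54)/(132269/8820) = 238056/132269.

q = 1.800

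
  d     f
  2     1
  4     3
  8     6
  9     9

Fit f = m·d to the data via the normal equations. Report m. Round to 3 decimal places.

Sums needed: Σd·d = 165.
Right-hand side: Σd·f = 143.
So XᵀX·[m]ᵀ = Xᵀf: [[165]]·[m]ᵀ = [143]ᵀ.
Hence m = 143 / 165 ≈ 0.866667.

m = 0.867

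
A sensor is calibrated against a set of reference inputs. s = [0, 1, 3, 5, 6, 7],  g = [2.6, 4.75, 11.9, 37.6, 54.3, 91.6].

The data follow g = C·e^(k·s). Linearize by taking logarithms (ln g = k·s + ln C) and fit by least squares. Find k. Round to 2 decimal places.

k = 0.51

With ln gᵢ as the transformed response and sᵢ as the regressor:
Σs = 22.0000, Σ(s)² = 120.0000, Σln g = 17.1292, Σs·ln g = 82.7119.
Equations: 120.0000·k + 22.0000·ln C = 82.7119;  22.0000·k + 6·ln C = 17.1292.
Solving (det = 236.0000): k = 0.50606, ln C = 0.99930.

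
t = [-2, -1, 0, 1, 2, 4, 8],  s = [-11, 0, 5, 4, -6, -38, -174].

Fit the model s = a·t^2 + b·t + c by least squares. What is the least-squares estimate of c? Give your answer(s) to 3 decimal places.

The normal system MᵀM·[a, b, c]ᵀ = Mᵀs is [[4386, 576, 90]; [576, 90, 12]; [90, 12, 7]]·[a, b, c]ᵀ = [-11808, -1530, -220]ᵀ.
Inverting the 3×3 Gram matrix, [a, b, c]ᵀ = [-8896/3003, 12511/9009, 1168/273]ᵀ.

c = 4.278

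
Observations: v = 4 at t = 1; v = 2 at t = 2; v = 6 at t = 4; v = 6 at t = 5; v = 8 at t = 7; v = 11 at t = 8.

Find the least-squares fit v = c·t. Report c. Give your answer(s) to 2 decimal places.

Normal-equation sums: Σt·t = 159.
For Aᵀv: Σt·v = 206.
So AᵀA·[c]ᵀ = Aᵀv: [[159]]·[c]ᵀ = [206]ᵀ.
Hence c = 206 / 159 ≈ 1.2956.

c = 1.30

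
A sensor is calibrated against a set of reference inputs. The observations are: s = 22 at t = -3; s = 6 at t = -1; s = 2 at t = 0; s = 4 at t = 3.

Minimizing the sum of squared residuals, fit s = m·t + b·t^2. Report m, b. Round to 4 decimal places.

m = -3.0814, b = 1.4535

MᵀM·[m, b]ᵀ = Mᵀs reads: 19·m + (-1)·b = -60;  (-1)·m + 163·b = 240.
(Σt·t = 19, Σt·t^2 = -1, Σt^2·t^2 = 163, Σt·s = -60, Σt^2·s = 240.)
Eliminating b: 163·(row 1) − (-1)·(row 2) gives 3096·m = 163·(-60) − (-1)·240 = -9540, so m = -265/86.
Then b = (240 − (-1)·(-265/86))/163 = 125/86.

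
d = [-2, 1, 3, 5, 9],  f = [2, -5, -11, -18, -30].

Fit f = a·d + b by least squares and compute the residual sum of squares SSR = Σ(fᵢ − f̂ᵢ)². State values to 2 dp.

The normal system AᵀA·[a, b]ᵀ = Aᵀf is [[120, 16]; [16, 5]]·[a, b]ᵀ = [-402, -62]ᵀ.
Eliminating b: 5·(row 1) − 16·(row 2) gives 344·a = 5·(-402) − 16·(-62) = -1018, so a = -509/172.
Then b = ((-62) − 16·(-509/172))/5 = -126/43.
Residuals: -85/86, 153/172, 139/172, -47/172, -75/172; SSR = 231/86.

SSR = 2.69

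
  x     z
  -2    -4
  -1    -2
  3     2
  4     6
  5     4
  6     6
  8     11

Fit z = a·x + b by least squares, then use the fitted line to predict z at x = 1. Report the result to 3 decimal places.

ẑ = 0.165

From the data, Σx·x = 155, Σx = 23, Σ1 = 7.
And Σx·z = 184, Σz = 23.
So MᵀM·[a, b]ᵀ = Mᵀz: [[155, 23]; [23, 7]]·[a, b]ᵀ = [184, 23]ᵀ.
Eliminating b: 7·(row 1) − 23·(row 2) gives 556·a = 7·184 − 23·23 = 759, so a = 759/556.
Then b = (23 − 23·(759/556))/7 = -667/556.
At x = 1: ẑ = (759/556)·(1) + (-667/556)·(1) = 23/139.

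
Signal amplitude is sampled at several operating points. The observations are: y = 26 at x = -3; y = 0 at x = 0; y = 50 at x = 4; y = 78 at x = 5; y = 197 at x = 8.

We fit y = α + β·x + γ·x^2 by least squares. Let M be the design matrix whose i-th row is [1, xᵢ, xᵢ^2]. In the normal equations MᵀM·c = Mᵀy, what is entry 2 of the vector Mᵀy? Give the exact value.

2088

Entry 2 ↔ basis x, so (Mᵀy)_{2} = Σᵢ (x)·yᵢ = (-3)·(26) + (0)·(0) + (4)·(50) + (5)·(78) + (8)·(197) = 2088.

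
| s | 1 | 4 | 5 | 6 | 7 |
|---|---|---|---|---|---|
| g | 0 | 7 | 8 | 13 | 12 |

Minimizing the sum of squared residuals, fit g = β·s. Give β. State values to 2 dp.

The normal system XᵀX·[β]ᵀ = Xᵀg is [[127]]·[β]ᵀ = [230]ᵀ.
β = 230/127 = 1.81102.

β = 1.81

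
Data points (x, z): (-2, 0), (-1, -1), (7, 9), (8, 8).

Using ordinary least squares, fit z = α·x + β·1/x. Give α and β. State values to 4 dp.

The normal system AᵀA·[α, β]ᵀ = Aᵀz is [[118, 4]; [4, 4033/3136]]·[α, β]ᵀ = [128, 23/7]ᵀ.
Eliminating β: (4033/3136)·(row 1) − 4·(row 2) gives (212859/1568)·α = (4033/3136)·128 − 4·(23/7) = 7422/49, so α = 79168/70953.
Then β = ((23/7) − 4·(79168/70953))/(4033/3136) = -64960/70953.

α = 1.1158, β = -0.9155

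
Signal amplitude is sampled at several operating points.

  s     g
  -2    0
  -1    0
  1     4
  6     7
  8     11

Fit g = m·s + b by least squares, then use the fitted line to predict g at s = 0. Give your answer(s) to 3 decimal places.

The normal equations are: 106·m + 12·b = 134;  12·m + 5·b = 22.
det = 106·5 − 12² = 386.
m = (134·5 − 12·22)/386 = 203/193; b = (106·22 − 12·134)/386 = 362/193.
At s = 0: ĝ = (203/193)·(0) + (362/193)·(1) = 362/193.

ĝ = 1.876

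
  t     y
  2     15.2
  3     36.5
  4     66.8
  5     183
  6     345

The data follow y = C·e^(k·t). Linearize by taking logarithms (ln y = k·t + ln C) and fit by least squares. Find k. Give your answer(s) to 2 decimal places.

Linearized form: ln y = k·t + ln C. From the 5 transformed points,
Sums: Σt = 20.0000, Σ(t)² = 90.0000, Σln y = 21.5733, Σt·ln y = 94.1500.
Normal system: [[90.0000, 20.0000]; [20.0000, 5]]·[k, ln C]ᵀ = [94.1500, 21.5733]ᵀ.
Solving (det = 50.0000): k = 0.78567, ln C = 1.17200.

k = 0.79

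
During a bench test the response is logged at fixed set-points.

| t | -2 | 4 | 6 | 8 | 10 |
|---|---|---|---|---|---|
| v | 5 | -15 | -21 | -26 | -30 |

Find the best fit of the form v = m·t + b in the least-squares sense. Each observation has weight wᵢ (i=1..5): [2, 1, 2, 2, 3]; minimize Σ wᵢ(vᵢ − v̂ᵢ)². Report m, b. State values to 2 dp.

m = -2.94, b = -1.84

Forming XᵀWX = [[524, 58]; [58, 10]] and XᵀWv = [-1648, -189]ᵀ gives XᵀWX·[m, b]ᵀ = XᵀWv.
Eliminating b: 10·(row 1) − 58·(row 2) gives 1876·m = 10·(-1648) − 58·(-189) = -5518, so m = -2759/938.
Then b = ((-189) − 58·(-2759/938))/10 = -863/469.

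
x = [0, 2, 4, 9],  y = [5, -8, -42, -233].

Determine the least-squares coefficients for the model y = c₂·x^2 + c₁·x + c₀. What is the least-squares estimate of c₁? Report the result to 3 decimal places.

c₁ = -0.133

Compute the Gram sums: Σx^2·x^2 = 6833, Σx^2·x = 801, Σx^2 = 101, Σx·x = 101, Σx = 15, Σ1 = 4.
Right-hand side: Σx^2·y = -19577, Σx·y = -2281, Σy = -278.
Row-reducing yields c₂ = -77983/26716, c₁ = -3563/26716, c₀ = 62835/13358.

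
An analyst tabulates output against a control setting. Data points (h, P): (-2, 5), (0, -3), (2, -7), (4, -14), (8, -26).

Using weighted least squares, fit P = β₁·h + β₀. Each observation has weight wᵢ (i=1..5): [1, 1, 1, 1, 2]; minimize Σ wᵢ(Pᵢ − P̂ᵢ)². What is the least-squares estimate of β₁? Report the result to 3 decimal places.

β₁ = -3.039

Normal-equation sums: Σwᵢ·h·h = 152, Σwᵢ·h = 20, Σwᵢ·1 = 6.
And Σwᵢ·h·P = -496, Σwᵢ·P = -71.
So MᵀWM·[β₁, β₀]ᵀ = MᵀWP: [[152, 20]; [20, 6]]·[β₁, β₀]ᵀ = [-496, -71]ᵀ.
det = 152·6 − 20² = 512.
β₁ = ((-496)·6 − 20·(-71))/512 = -389/128; β₀ = (152·(-71) − 20·(-496))/512 = -109/64.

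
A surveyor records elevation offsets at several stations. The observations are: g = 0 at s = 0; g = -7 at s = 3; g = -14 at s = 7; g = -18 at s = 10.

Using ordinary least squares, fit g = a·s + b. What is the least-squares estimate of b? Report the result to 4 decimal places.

b = -0.7845

Sums needed: Σs·s = 158, Σs = 20, Σ1 = 4.
And Σs·g = -299, Σg = -39.
So XᵀX·[a, b]ᵀ = Xᵀg: [[158, 20]; [20, 4]]·[a, b]ᵀ = [-299, -39]ᵀ.
det = 158·4 − 20² = 232.
a = ((-299)·4 − 20·(-39))/232 = -52/29; b = (158·(-39) − 20·(-299))/232 = -91/116.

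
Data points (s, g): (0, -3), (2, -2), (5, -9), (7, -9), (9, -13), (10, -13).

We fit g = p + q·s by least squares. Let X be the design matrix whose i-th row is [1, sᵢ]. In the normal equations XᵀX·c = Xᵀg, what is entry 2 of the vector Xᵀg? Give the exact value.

Entry 2 ↔ basis s, so (Xᵀg)_{2} = Σᵢ (s)·gᵢ = (0)·(-3) + (2)·(-2) + (5)·(-9) + (7)·(-9) + (9)·(-13) + (10)·(-13) = -359.

-359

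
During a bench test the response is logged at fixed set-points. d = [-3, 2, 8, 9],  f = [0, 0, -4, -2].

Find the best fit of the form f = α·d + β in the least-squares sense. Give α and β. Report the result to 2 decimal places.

α = -0.28, β = -0.39

Forming XᵀX = [[158, 16]; [16, 4]] and Xᵀf = [-50, -6]ᵀ gives XᵀX·[α, β]ᵀ = Xᵀf.
Eliminating β: 4·(row 1) − 16·(row 2) gives 376·α = 4·(-50) − 16·(-6) = -104, so α = -13/47.
Then β = ((-6) − 16·(-13/47))/4 = -37/94.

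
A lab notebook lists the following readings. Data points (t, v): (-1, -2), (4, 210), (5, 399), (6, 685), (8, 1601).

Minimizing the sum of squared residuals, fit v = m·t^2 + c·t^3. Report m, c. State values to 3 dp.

m = 1.039, c = 2.997

From the data, Σt^2·t^2 = 6274, Σt^2·t^3 = 44692, Σt^3·t^3 = 328522.
And Σt^2·v = 140457, Σt^3·v = 1030989.
det = 6274·328522 − 44692² = 63772164.
m = (140457·328522 − 44692·1030989)/63772164 = 1226929/1180966; c = (6274·1030989 − 44692·140457)/63772164 = 3539273/1180966.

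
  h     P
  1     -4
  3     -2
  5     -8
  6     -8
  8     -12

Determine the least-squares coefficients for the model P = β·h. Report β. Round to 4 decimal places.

With design matrix X, XᵀX = [[135]] and XᵀP = [-194]ᵀ.
β = (-194)/135 = -1.43704.

β = -1.4370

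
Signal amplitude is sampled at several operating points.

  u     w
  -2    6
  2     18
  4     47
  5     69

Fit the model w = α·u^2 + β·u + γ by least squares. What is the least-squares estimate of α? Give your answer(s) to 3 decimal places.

Sums needed: Σu^2·u^2 = 913, Σu^2·u = 189, Σu^2 = 49, Σu·u = 49, Σu = 9, Σ1 = 4.
Moment sums: Σu^2·w = 2573, Σu·w = 557, Σw = 140.
Normal equations: [[913, 189, 49]; [189, 49, 9]; [49, 9, 4]]·[α, β, γ]ᵀ = [2573, 557, 140]ᵀ.
Row-reducing yields α = 187/93, β = 451/155, γ = 1777/465.

α = 2.011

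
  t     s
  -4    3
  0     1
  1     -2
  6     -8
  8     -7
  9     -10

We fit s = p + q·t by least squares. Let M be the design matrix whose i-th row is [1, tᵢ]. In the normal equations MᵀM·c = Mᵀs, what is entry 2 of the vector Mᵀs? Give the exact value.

-208

Entry 2 ↔ basis t, so (Mᵀs)_{2} = Σᵢ (t)·sᵢ = (-4)·(3) + (0)·(1) + (1)·(-2) + (6)·(-8) + (8)·(-7) + (9)·(-10) = -208.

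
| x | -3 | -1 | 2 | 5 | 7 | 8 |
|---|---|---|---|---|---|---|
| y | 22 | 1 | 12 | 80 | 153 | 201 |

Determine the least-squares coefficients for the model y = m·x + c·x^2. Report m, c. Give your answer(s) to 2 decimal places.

Forming AᵀA = [[152, 960]; [960, 7220]] and Aᵀy = [3036, 22608]ᵀ gives AᵀA·[m, c]ᵀ = Aᵀy.
Δ = 152·7220 − 960² = 175840.
m = (3036·7220 − 960·22608)/175840 = 2703/2198; c = (152·22608 − 960·3036)/175840 = 16308/5495.

m = 1.23, c = 2.97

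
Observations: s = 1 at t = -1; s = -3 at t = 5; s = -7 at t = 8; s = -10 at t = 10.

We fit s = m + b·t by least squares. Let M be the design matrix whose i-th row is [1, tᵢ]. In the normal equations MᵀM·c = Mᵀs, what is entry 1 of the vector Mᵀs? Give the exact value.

-19

Entry 1 ↔ basis 1, so (Mᵀs)_{1} = Σᵢ sᵢ = (1)·(1) + (1)·(-3) + (1)·(-7) + (1)·(-10) = -19.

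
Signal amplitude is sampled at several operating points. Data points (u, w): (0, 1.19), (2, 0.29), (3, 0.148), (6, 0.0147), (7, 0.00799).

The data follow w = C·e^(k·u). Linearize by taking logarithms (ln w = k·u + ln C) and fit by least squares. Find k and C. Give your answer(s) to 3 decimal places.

k = -0.724, C = 1.225

With ln wᵢ as the transformed response and uᵢ as the regressor:
Over the data: Σu = 18.0000, Σ(u)² = 98.0000, Σln w = -12.0239, Σu·ln w = -67.3338.
Normal system: [[98.0000, 18.0000]; [18.0000, 5]]·[k, ln C]ᵀ = [-67.3338, -12.0239]ᵀ.
Slope k = (n·Σu·ln w − Σu·Σln w)/(n·Σ(u)² − (Σu)²) = (5·-67.3338 − 18.0000·-12.0239)/166.0000 = -0.72433; ln C = (Σln w − k·Σu)/n = 0.20278, so C = exp(0.20278) = 1.22481.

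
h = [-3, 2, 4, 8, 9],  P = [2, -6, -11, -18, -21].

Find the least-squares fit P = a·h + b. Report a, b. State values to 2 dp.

a = -1.90, b = -3.18

Forming MᵀM = [[174, 20]; [20, 5]] and MᵀP = [-395, -54]ᵀ gives MᵀM·[a, b]ᵀ = MᵀP.
Determinant 174·5 − 20² = 470.
a = ((-395)·5 − 20·(-54))/470 = -179/94; b = (174·(-54) − 20·(-395))/470 = -748/235.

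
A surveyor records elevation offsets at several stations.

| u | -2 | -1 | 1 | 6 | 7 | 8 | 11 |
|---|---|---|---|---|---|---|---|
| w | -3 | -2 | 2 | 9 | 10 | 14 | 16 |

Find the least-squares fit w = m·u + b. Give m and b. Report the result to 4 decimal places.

m = 1.5252, b = 0.0349

Compute the Gram sums: Σu·u = 276, Σu = 30, Σ1 = 7.
For Xᵀw: Σu·w = 422, Σw = 46.
Normal equations: [[276, 30]; [30, 7]]·[m, b]ᵀ = [422, 46]ᵀ.
Δ = 276·7 − 30² = 1032.
m = (422·7 − 30·46)/1032 = 787/516; b = (276·46 − 30·422)/1032 = 3/86.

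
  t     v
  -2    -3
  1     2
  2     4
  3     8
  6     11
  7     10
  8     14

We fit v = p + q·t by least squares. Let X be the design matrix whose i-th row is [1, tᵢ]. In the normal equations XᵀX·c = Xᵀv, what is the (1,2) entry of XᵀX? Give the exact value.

Row 1 ↔ basis 1, column 2 ↔ basis t, so (XᵀX)_{1,2} = Σᵢ t = (1)·(-2) + (1)·(1) + (1)·(2) + (1)·(3) + (1)·(6) + (1)·(7) + (1)·(8) = 25.

25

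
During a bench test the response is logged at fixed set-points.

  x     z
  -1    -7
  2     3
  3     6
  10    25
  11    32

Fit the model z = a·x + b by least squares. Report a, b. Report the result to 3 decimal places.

a = 3.073, b = -3.564

Normal-equation sums: Σx·x = 235, Σx = 25, Σ1 = 5.
Moment sums: Σx·z = 633, Σz = 59.
So AᵀA·[a, b]ᵀ = Aᵀz: [[235, 25]; [25, 5]]·[a, b]ᵀ = [633, 59]ᵀ.
Eliminating b: 5·(row 1) − 25·(row 2) gives 550·a = 5·633 − 25·59 = 1690, so a = 169/55.
Then b = (59 − 25·(169/55))/5 = -196/55.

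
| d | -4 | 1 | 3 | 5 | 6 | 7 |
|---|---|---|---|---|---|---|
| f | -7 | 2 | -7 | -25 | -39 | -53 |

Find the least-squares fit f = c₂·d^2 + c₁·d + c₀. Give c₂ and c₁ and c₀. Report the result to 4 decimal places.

Setting ∂/∂c₂ … = 0 gives: 4660·c₂ + 648·c₁ + 136·c₀ = -4799;  648·c₂ + 136·c₁ + 18·c₀ = -721;  136·c₂ + 18·c₁ + 6·c₀ = -129.
Solving the 3×3 system (Gaussian elimination) gives c₂ = -110385/107612, c₁ = -28811/26903, c₀ = 267067/53806.

c₂ = -1.0258, c₁ = -1.0709, c₀ = 4.9635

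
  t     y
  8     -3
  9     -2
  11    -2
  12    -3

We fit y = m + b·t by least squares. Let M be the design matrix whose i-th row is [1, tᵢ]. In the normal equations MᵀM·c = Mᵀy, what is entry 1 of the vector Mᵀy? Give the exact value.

Entry 1 ↔ basis 1, so (Mᵀy)_{1} = Σᵢ yᵢ = (1)·(-3) + (1)·(-2) + (1)·(-2) + (1)·(-3) = -10.

-10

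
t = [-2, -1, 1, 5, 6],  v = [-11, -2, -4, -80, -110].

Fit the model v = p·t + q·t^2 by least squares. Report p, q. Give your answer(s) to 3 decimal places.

Compute the Gram sums: Σt·t = 67, Σt·t^2 = 333, Σt^2·t^2 = 1939.
And Σt·v = -1040, Σt^2·v = -6010.
So XᵀX·[p, q]ᵀ = Xᵀv: [[67, 333]; [333, 1939]]·[p, q]ᵀ = [-1040, -6010]ᵀ.
det = 67·1939 − 333² = 19024.
p = ((-1040)·1939 − 333·(-6010))/19024 = -7615/9512; q = (67·(-6010) − 333·(-1040))/19024 = -28175/9512.

p = -0.801, q = -2.962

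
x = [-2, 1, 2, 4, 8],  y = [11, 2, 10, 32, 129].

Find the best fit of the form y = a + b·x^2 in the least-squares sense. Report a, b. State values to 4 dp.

Entries of AᵀA: Σ1 = 5, Σx^2 = 89, Σx^2·x^2 = 4385.
For Aᵀy: Σy = 184, Σx^2·y = 8854.
Normal equations: [[5, 89]; [89, 4385]]·[a, b]ᵀ = [184, 8854]ᵀ.
Δ = 5·4385 − 89² = 14004.
a = (184·4385 − 89·8854)/14004 = 3139/2334; b = (5·8854 − 89·184)/14004 = 4649/2334.

a = 1.3449, b = 1.9919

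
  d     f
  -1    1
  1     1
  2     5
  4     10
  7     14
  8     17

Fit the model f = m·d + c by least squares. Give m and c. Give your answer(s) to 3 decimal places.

m = 1.886, c = 1.398

The normal equations are: 135·m + 21·c = 284;  21·m + 6·c = 48.
(Σd·d = 135, Σd = 21, Σ1 = 6, Σd·f = 284, Σf = 48.)
Δ = 135·6 − 21² = 369.
m = (284·6 − 21·48)/369 = 232/123; c = (135·48 − 21·284)/369 = 172/123.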